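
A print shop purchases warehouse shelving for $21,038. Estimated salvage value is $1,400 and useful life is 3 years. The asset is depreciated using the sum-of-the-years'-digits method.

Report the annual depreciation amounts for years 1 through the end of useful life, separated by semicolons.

$9,819; $6,546; $3,273

Depreciable base = $21,038 − $1,400 = $19,638.
Sum of the years' digits = 3+2+1 = 6.
Year 1: $19,638 × 3/6 = $9,819. Book value $11,219.
Year 2: $19,638 × 2/6 = $6,546. Book value $4,673.
Year 3: $19,638 × 1/6 = $3,273. Book value $1,400.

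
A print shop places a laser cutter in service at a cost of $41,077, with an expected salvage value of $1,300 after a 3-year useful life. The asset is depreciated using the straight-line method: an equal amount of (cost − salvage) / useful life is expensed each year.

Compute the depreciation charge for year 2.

Depreciable base = $41,077 − $1,300 = $39,777.
Annual expense = $39,777 / 3 = $13,259.

$13,259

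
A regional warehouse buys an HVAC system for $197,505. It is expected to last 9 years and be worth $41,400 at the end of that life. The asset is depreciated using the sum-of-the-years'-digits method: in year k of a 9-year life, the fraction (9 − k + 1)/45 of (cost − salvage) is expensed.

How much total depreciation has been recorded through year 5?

$121,415

Depreciable base = $197,505 − $41,400 = $156,105.
Sum of the years' digits = 9+8+7+6+5+4+3+2+1 = 45.
Year 1: $156,105 × 9/45 = $31,221. Book value $166,284.
Year 2: $156,105 × 8/45 = $27,752. Book value $138,532.
Year 3: $156,105 × 7/45 = $24,283. Book value $114,249.
Year 4: $156,105 × 6/45 = $20,814. Book value $93,435.
Year 5: $156,105 × 5/45 = $17,345. Book value $76,090.
Accumulated through year 5 = $197,505 − $76,090 = $121,415.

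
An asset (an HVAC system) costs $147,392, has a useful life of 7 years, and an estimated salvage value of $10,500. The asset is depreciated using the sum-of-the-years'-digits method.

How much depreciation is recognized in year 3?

$24,445

Depreciable base = $147,392 − $10,500 = $136,892.
Sum of the years' digits = 7+6+5+4+3+2+1 = 28.
Year 1: $136,892 × 7/28 = $34,223. Book value $113,169.
Year 2: $136,892 × 6/28 = $29,334. Book value $83,835.
Year 3: $136,892 × 5/28 = $24,445. Book value $59,390.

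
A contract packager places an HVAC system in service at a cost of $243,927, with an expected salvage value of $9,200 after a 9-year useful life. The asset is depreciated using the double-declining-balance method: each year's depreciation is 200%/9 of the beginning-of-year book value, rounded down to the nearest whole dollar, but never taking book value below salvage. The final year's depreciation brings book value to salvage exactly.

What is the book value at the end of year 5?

$69,430

Depreciable base = $243,927 − $9,200 = $234,727.
Year 1: ⌊$243,927 × 200%/9⌋ = $54,206. Book value $189,721.
Year 2: ⌊$189,721 × 200%/9⌋ = $42,160. Book value $147,561.
Year 3: ⌊$147,561 × 200%/9⌋ = $32,791. Book value $114,770.
Year 4: ⌊$114,770 × 200%/9⌋ = $25,504. Book value $89,266.
Year 5: ⌊$89,266 × 200%/9⌋ = $19,836. Book value $69,430.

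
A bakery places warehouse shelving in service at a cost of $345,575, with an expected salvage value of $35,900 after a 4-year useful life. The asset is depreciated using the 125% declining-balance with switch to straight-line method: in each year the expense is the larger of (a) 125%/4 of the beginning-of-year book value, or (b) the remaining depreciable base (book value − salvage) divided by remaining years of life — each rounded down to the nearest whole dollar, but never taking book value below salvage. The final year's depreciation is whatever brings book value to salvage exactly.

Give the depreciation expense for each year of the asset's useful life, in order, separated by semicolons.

$107,992; $74,244; $63,719; $63,720

Depreciable base = $345,575 − $35,900 = $309,675.
Year 1: DB = ⌊$345,575 × 125%/4⌋ = $107,992; SL = ⌊$309,675/4⌋ = $77,418 → take DB $107,992. Book value $237,583.
Year 2: DB = ⌊$237,583 × 125%/4⌋ = $74,244; SL = ⌊$201,683/3⌋ = $67,227 → take DB $74,244. Book value $163,339.
Year 3: DB = ⌊$163,339 × 125%/4⌋ = $51,043; SL = ⌊$127,439/2⌋ = $63,719 → take SL $63,719. Book value $99,620.
Year 4 (final): $99,620 − $35,900 = $63,720. Book value $35,900.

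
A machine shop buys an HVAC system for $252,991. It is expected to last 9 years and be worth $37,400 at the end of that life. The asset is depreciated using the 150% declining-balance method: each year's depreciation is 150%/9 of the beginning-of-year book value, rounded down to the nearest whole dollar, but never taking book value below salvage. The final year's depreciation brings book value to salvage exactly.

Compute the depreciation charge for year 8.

Depreciable base = $252,991 − $37,400 = $215,591.
Year 1: ⌊$252,991 × 150%/9⌋ = $42,165. Book value $210,826.
Year 2: ⌊$210,826 × 150%/9⌋ = $35,137. Book value $175,689.
Year 3: ⌊$175,689 × 150%/9⌋ = $29,281. Book value $146,408.
Year 4: ⌊$146,408 × 150%/9⌋ = $24,401. Book value $122,007.
Year 5: ⌊$122,007 × 150%/9⌋ = $20,334. Book value $101,673.
Year 6: ⌊$101,673 × 150%/9⌋ = $16,945. Book value $84,728.
Year 7: ⌊$84,728 × 150%/9⌋ = $14,121. Book value $70,607.
Year 8: ⌊$70,607 × 150%/9⌋ = $11,767. Book value $58,840.

$11,767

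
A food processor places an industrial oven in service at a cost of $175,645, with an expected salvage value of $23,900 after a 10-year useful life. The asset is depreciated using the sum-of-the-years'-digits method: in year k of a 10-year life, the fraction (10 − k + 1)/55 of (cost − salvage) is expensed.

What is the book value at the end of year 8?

Depreciable base = $175,645 − $23,900 = $151,745.
Sum of the years' digits = 10+9+8+7+6+5+4+3+2+1 = 55.
Year 1: $151,745 × 10/55 = $27,590. Book value $148,055.
Year 2: $151,745 × 9/55 = $24,831. Book value $123,224.
Year 3: $151,745 × 8/55 = $22,072. Book value $101,152.
Year 4: $151,745 × 7/55 = $19,313. Book value $81,839.
Year 5: $151,745 × 6/55 = $16,554. Book value $65,285.
Year 6: $151,745 × 5/55 = $13,795. Book value $51,490.
Year 7: $151,745 × 4/55 = $11,036. Book value $40,454.
Year 8: $151,745 × 3/55 = $8,277. Book value $32,177.

$32,177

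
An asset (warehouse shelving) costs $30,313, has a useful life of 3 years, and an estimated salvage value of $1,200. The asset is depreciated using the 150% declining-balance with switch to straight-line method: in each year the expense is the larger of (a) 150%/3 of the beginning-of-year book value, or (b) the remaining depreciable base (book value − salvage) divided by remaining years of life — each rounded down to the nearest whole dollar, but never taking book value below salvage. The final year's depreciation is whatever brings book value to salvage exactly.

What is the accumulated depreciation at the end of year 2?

Depreciable base = $30,313 − $1,200 = $29,113.
Year 1: DB = ⌊$30,313 × 150%/3⌋ = $15,156; SL = ⌊$29,113/3⌋ = $9,704 → take DB $15,156. Book value $15,157.
Year 2: DB = ⌊$15,157 × 150%/3⌋ = $7,578; SL = ⌊$13,957/2⌋ = $6,978 → take DB $7,578. Book value $7,579.
Accumulated through year 2 = $30,313 − $7,579 = $22,734.

$22,734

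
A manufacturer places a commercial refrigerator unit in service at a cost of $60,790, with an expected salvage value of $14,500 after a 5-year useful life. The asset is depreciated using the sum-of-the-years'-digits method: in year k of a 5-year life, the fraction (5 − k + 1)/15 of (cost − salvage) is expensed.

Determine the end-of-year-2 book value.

Depreciable base = $60,790 − $14,500 = $46,290.
Sum of the years' digits = 5+4+3+2+1 = 15.
Year 1: $46,290 × 5/15 = $15,430. Book value $45,360.
Year 2: $46,290 × 4/15 = $12,344. Book value $33,016.

$33,016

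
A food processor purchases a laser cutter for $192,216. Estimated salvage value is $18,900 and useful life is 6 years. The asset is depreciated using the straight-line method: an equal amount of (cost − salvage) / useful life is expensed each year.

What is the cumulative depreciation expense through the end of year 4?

$115,544

Depreciable base = $192,216 − $18,900 = $173,316.
Annual expense = $173,316 / 6 = $28,886.
End of year 1: book value $163,330.
End of year 2: book value $134,444.
End of year 3: book value $105,558.
End of year 4: book value $76,672.
Accumulated through year 4 = $192,216 − $76,672 = $115,544.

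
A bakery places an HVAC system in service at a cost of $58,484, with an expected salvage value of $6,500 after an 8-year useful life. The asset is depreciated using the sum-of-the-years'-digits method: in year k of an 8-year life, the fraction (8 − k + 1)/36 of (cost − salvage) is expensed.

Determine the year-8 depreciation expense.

Depreciable base = $58,484 − $6,500 = $51,984.
Sum of the years' digits = 8+7+6+5+4+3+2+1 = 36.
Year 1: $51,984 × 8/36 = $11,552. Book value $46,932.
Year 2: $51,984 × 7/36 = $10,108. Book value $36,824.
Year 3: $51,984 × 6/36 = $8,664. Book value $28,160.
Year 4: $51,984 × 5/36 = $7,220. Book value $20,940.
Year 5: $51,984 × 4/36 = $5,776. Book value $15,164.
Year 6: $51,984 × 3/36 = $4,332. Book value $10,832.
Year 7: $51,984 × 2/36 = $2,888. Book value $7,944.
Year 8: $51,984 × 1/36 = $1,444. Book value $6,500.

$1,444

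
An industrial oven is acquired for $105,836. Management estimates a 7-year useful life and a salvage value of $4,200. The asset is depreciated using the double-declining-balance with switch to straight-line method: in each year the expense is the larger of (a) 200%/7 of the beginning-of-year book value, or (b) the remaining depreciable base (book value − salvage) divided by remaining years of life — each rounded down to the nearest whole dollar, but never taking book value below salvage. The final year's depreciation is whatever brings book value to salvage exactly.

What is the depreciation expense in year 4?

Depreciable base = $105,836 − $4,200 = $101,636.
Year 1: DB = ⌊$105,836 × 200%/7⌋ = $30,238; SL = ⌊$101,636/7⌋ = $14,519 → take DB $30,238. Book value $75,598.
Year 2: DB = ⌊$75,598 × 200%/7⌋ = $21,599; SL = ⌊$71,398/6⌋ = $11,899 → take DB $21,599. Book value $53,999.
Year 3: DB = ⌊$53,999 × 200%/7⌋ = $15,428; SL = ⌊$49,799/5⌋ = $9,959 → take DB $15,428. Book value $38,571.
Year 4: DB = ⌊$38,571 × 200%/7⌋ = $11,020; SL = ⌊$34,371/4⌋ = $8,592 → take DB $11,020. Book value $27,551.

$11,020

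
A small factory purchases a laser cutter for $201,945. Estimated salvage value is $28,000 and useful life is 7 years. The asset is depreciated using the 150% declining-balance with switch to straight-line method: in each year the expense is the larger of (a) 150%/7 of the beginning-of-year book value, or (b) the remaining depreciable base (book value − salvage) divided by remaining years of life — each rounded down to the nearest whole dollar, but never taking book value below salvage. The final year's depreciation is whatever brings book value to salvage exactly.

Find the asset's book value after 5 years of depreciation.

Depreciable base = $201,945 − $28,000 = $173,945.
Year 1: DB = ⌊$201,945 × 150%/7⌋ = $43,273; SL = ⌊$173,945/7⌋ = $24,849 → take DB $43,273. Book value $158,672.
Year 2: DB = ⌊$158,672 × 150%/7⌋ = $34,001; SL = ⌊$130,672/6⌋ = $21,778 → take DB $34,001. Book value $124,671.
Year 3: DB = ⌊$124,671 × 150%/7⌋ = $26,715; SL = ⌊$96,671/5⌋ = $19,334 → take DB $26,715. Book value $97,956.
Year 4: DB = ⌊$97,956 × 150%/7⌋ = $20,990; SL = ⌊$69,956/4⌋ = $17,489 → take DB $20,990. Book value $76,966.
Year 5: DB = ⌊$76,966 × 150%/7⌋ = $16,492; SL = ⌊$48,966/3⌋ = $16,322 → take DB $16,492. Book value $60,474.

$60,474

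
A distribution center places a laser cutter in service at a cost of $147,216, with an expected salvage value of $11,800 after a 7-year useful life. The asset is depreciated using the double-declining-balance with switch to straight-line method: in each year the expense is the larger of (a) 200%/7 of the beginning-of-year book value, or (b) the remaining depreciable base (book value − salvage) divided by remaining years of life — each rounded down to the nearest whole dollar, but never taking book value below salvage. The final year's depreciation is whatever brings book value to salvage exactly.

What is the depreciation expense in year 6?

$7,821

Depreciable base = $147,216 − $11,800 = $135,416.
Year 1: DB = ⌊$147,216 × 200%/7⌋ = $42,061; SL = ⌊$135,416/7⌋ = $19,345 → take DB $42,061. Book value $105,155.
Year 2: DB = ⌊$105,155 × 200%/7⌋ = $30,044; SL = ⌊$93,355/6⌋ = $15,559 → take DB $30,044. Book value $75,111.
Year 3: DB = ⌊$75,111 × 200%/7⌋ = $21,460; SL = ⌊$63,311/5⌋ = $12,662 → take DB $21,460. Book value $53,651.
Year 4: DB = ⌊$53,651 × 200%/7⌋ = $15,328; SL = ⌊$41,851/4⌋ = $10,462 → take DB $15,328. Book value $38,323.
Year 5: DB = ⌊$38,323 × 200%/7⌋ = $10,949; SL = ⌊$26,523/3⌋ = $8,841 → take DB $10,949. Book value $27,374.
Year 6: DB = ⌊$27,374 × 200%/7⌋ = $7,821; SL = ⌊$15,574/2⌋ = $7,787 → take DB $7,821. Book value $19,553.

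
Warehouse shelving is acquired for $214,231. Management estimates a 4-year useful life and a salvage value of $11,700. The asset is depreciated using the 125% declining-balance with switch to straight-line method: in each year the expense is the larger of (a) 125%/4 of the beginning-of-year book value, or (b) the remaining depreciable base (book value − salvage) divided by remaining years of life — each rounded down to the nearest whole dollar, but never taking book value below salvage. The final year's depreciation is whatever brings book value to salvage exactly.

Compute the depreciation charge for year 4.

$44,779

Depreciable base = $214,231 − $11,700 = $202,531.
Year 1: DB = ⌊$214,231 × 125%/4⌋ = $66,947; SL = ⌊$202,531/4⌋ = $50,632 → take DB $66,947. Book value $147,284.
Year 2: DB = ⌊$147,284 × 125%/4⌋ = $46,026; SL = ⌊$135,584/3⌋ = $45,194 → take DB $46,026. Book value $101,258.
Year 3: DB = ⌊$101,258 × 125%/4⌋ = $31,643; SL = ⌊$89,558/2⌋ = $44,779 → take SL $44,779. Book value $56,479.
Year 4 (final): $56,479 − $11,700 = $44,779. Book value $11,700.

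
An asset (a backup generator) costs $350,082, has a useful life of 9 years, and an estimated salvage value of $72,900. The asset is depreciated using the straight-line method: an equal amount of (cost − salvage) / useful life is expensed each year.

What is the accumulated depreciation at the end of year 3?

Depreciable base = $350,082 − $72,900 = $277,182.
Annual expense = $277,182 / 9 = $30,798.
End of year 1: book value $319,284.
End of year 2: book value $288,486.
End of year 3: book value $257,688.
Accumulated through year 3 = $350,082 − $257,688 = $92,394.

$92,394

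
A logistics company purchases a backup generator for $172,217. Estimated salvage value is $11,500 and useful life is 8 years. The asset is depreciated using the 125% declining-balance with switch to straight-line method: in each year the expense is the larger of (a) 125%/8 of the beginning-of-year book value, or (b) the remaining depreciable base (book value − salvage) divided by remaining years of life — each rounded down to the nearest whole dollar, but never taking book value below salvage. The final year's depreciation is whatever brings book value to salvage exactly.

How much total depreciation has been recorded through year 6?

Depreciable base = $172,217 − $11,500 = $160,717.
Year 1: DB = ⌊$172,217 × 125%/8⌋ = $26,908; SL = ⌊$160,717/8⌋ = $20,089 → take DB $26,908. Book value $145,309.
Year 2: DB = ⌊$145,309 × 125%/8⌋ = $22,704; SL = ⌊$133,809/7⌋ = $19,115 → take DB $22,704. Book value $122,605.
Year 3: DB = ⌊$122,605 × 125%/8⌋ = $19,157; SL = ⌊$111,105/6⌋ = $18,517 → take DB $19,157. Book value $103,448.
Year 4: DB = ⌊$103,448 × 125%/8⌋ = $16,163; SL = ⌊$91,948/5⌋ = $18,389 → take SL $18,389. Book value $85,059.
Year 5: DB = ⌊$85,059 × 125%/8⌋ = $13,290; SL = ⌊$73,559/4⌋ = $18,389 → take SL $18,389. Book value $66,670.
Year 6: DB = ⌊$66,670 × 125%/8⌋ = $10,417; SL = ⌊$55,170/3⌋ = $18,390 → take SL $18,390. Book value $48,280.
Accumulated through year 6 = $172,217 − $48,280 = $123,937.

$123,937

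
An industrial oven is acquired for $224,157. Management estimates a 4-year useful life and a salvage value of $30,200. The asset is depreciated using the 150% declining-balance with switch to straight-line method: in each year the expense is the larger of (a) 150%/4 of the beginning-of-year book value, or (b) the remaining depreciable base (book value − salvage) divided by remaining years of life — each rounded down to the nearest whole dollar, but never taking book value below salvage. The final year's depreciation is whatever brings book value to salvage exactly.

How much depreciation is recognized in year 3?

$32,835

Depreciable base = $224,157 − $30,200 = $193,957.
Year 1: DB = ⌊$224,157 × 150%/4⌋ = $84,058; SL = ⌊$193,957/4⌋ = $48,489 → take DB $84,058. Book value $140,099.
Year 2: DB = ⌊$140,099 × 150%/4⌋ = $52,537; SL = ⌊$109,899/3⌋ = $36,633 → take DB $52,537. Book value $87,562.
Year 3: DB = ⌊$87,562 × 150%/4⌋ = $32,835; SL = ⌊$57,362/2⌋ = $28,681 → take DB $32,835. Book value $54,727.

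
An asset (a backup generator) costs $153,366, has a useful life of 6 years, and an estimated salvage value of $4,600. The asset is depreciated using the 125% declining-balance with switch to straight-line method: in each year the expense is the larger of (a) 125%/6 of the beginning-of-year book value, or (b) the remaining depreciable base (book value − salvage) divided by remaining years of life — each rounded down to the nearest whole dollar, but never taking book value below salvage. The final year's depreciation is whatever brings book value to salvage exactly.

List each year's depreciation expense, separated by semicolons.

$31,951; $25,294; $22,880; $22,880; $22,880; $22,881

Depreciable base = $153,366 − $4,600 = $148,766.
Year 1: DB = ⌊$153,366 × 125%/6⌋ = $31,951; SL = ⌊$148,766/6⌋ = $24,794 → take DB $31,951. Book value $121,415.
Year 2: DB = ⌊$121,415 × 125%/6⌋ = $25,294; SL = ⌊$116,815/5⌋ = $23,363 → take DB $25,294. Book value $96,121.
Year 3: DB = ⌊$96,121 × 125%/6⌋ = $20,025; SL = ⌊$91,521/4⌋ = $22,880 → take SL $22,880. Book value $73,241.
Year 4: DB = ⌊$73,241 × 125%/6⌋ = $15,258; SL = ⌊$68,641/3⌋ = $22,880 → take SL $22,880. Book value $50,361.
Year 5: DB = ⌊$50,361 × 125%/6⌋ = $10,491; SL = ⌊$45,761/2⌋ = $22,880 → take SL $22,880. Book value $27,481.
Year 6 (final): $27,481 − $4,600 = $22,881. Book value $4,600.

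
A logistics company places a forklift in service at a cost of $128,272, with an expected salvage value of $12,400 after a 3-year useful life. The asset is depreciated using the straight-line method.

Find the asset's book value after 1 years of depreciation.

Depreciable base = $128,272 − $12,400 = $115,872.
Annual expense = $115,872 / 3 = $38,624.
End of year 1: book value $89,648.

$89,648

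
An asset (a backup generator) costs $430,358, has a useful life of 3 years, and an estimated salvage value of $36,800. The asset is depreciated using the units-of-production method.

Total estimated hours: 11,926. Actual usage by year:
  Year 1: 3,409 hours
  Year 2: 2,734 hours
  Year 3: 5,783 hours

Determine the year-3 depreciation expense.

$190,839

Depreciable base = $430,358 − $36,800 = $393,558.
Rate = $393,558 / 11,926 hours = $33 per hour.
Year 1: 3,409 × $33 = $112,497. Book value $317,861.
Year 2: 2,734 × $33 = $90,222. Book value $227,639.
Year 3: 5,783 × $33 = $190,839. Book value $36,800.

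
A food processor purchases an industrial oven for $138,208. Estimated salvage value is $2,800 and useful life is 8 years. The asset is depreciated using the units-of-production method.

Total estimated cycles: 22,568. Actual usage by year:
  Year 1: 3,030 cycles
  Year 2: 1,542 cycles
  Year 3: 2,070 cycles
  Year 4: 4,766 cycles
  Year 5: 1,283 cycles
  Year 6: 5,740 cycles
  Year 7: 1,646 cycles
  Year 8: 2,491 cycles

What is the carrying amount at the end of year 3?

$98,356

Depreciable base = $138,208 − $2,800 = $135,408.
Rate = $135,408 / 22,568 cycles = $6 per cycle.
Year 1: 3,030 × $6 = $18,180. Book value $120,028.
Year 2: 1,542 × $6 = $9,252. Book value $110,776.
Year 3: 2,070 × $6 = $12,420. Book value $98,356.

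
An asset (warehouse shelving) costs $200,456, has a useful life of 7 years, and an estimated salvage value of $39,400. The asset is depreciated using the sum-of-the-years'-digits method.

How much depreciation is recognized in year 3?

$28,760

Depreciable base = $200,456 − $39,400 = $161,056.
Sum of the years' digits = 7+6+5+4+3+2+1 = 28.
Year 1: $161,056 × 7/28 = $40,264. Book value $160,192.
Year 2: $161,056 × 6/28 = $34,512. Book value $125,680.
Year 3: $161,056 × 5/28 = $28,760. Book value $96,920.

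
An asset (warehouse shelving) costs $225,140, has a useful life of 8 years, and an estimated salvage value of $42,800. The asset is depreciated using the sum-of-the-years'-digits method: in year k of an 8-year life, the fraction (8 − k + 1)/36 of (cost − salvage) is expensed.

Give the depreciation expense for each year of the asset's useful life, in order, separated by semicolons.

$40,520; $35,455; $30,390; $25,325; $20,260; $15,195; $10,130; $5,065

Depreciable base = $225,140 − $42,800 = $182,340.
Sum of the years' digits = 8+7+6+5+4+3+2+1 = 36.
Year 1: $182,340 × 8/36 = $40,520. Book value $184,620.
Year 2: $182,340 × 7/36 = $35,455. Book value $149,165.
Year 3: $182,340 × 6/36 = $30,390. Book value $118,775.
Year 4: $182,340 × 5/36 = $25,325. Book value $93,450.
Year 5: $182,340 × 4/36 = $20,260. Book value $73,190.
Year 6: $182,340 × 3/36 = $15,195. Book value $57,995.
Year 7: $182,340 × 2/36 = $10,130. Book value $47,865.
Year 8: $182,340 × 1/36 = $5,065. Book value $42,800.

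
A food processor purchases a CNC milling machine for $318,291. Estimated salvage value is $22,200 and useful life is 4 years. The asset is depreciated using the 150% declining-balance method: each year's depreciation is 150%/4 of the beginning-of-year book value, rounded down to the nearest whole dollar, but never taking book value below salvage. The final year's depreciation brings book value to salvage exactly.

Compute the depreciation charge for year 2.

$74,599

Depreciable base = $318,291 − $22,200 = $296,091.
Year 1: ⌊$318,291 × 150%/4⌋ = $119,359. Book value $198,932.
Year 2: ⌊$198,932 × 150%/4⌋ = $74,599. Book value $124,333.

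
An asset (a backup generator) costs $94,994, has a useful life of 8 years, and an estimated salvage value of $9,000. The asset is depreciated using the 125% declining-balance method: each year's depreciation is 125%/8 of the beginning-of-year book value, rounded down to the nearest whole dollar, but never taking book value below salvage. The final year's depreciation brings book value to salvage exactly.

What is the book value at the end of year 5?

Depreciable base = $94,994 − $9,000 = $85,994.
Year 1: ⌊$94,994 × 125%/8⌋ = $14,842. Book value $80,152.
Year 2: ⌊$80,152 × 125%/8⌋ = $12,523. Book value $67,629.
Year 3: ⌊$67,629 × 125%/8⌋ = $10,567. Book value $57,062.
Year 4: ⌊$57,062 × 125%/8⌋ = $8,915. Book value $48,147.
Year 5: ⌊$48,147 × 125%/8⌋ = $7,522. Book value $40,625.

$40,625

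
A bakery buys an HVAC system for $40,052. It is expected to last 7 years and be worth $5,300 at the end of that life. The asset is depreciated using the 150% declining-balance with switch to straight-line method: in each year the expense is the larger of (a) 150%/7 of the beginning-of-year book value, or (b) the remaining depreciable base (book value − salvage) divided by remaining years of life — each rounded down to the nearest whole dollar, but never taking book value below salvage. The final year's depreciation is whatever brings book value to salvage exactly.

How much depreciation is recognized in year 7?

Depreciable base = $40,052 − $5,300 = $34,752.
Year 1: DB = ⌊$40,052 × 150%/7⌋ = $8,582; SL = ⌊$34,752/7⌋ = $4,964 → take DB $8,582. Book value $31,470.
Year 2: DB = ⌊$31,470 × 150%/7⌋ = $6,743; SL = ⌊$26,170/6⌋ = $4,361 → take DB $6,743. Book value $24,727.
Year 3: DB = ⌊$24,727 × 150%/7⌋ = $5,298; SL = ⌊$19,427/5⌋ = $3,885 → take DB $5,298. Book value $19,429.
Year 4: DB = ⌊$19,429 × 150%/7⌋ = $4,163; SL = ⌊$14,129/4⌋ = $3,532 → take DB $4,163. Book value $15,266.
Year 5: DB = ⌊$15,266 × 150%/7⌋ = $3,271; SL = ⌊$9,966/3⌋ = $3,322 → take SL $3,322. Book value $11,944.
Year 6: DB = ⌊$11,944 × 150%/7⌋ = $2,559; SL = ⌊$6,644/2⌋ = $3,322 → take SL $3,322. Book value $8,622.
Year 7 (final): $8,622 − $5,300 = $3,322. Book value $5,300.

$3,322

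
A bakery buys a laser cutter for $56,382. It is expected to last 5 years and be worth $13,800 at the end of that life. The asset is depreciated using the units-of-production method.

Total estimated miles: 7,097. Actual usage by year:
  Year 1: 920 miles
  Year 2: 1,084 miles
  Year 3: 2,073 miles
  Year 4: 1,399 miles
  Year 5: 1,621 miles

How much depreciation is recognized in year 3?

$12,438

Depreciable base = $56,382 − $13,800 = $42,582.
Rate = $42,582 / 7,097 miles = $6 per mile.
Year 1: 920 × $6 = $5,520. Book value $50,862.
Year 2: 1,084 × $6 = $6,504. Book value $44,358.
Year 3: 2,073 × $6 = $12,438. Book value $31,920.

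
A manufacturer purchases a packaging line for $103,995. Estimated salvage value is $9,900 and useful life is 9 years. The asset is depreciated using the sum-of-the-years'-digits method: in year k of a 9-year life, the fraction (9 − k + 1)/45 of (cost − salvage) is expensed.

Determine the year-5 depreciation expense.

Depreciable base = $103,995 − $9,900 = $94,095.
Sum of the years' digits = 9+8+7+6+5+4+3+2+1 = 45.
Year 1: $94,095 × 9/45 = $18,819. Book value $85,176.
Year 2: $94,095 × 8/45 = $16,728. Book value $68,448.
Year 3: $94,095 × 7/45 = $14,637. Book value $53,811.
Year 4: $94,095 × 6/45 = $12,546. Book value $41,265.
Year 5: $94,095 × 5/45 = $10,455. Book value $30,810.

$10,455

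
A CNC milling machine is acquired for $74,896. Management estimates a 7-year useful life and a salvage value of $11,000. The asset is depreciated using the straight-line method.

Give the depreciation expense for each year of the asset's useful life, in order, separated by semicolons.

Depreciable base = $74,896 − $11,000 = $63,896.
Annual expense = $63,896 / 7 = $9,128.
End of year 1: book value $65,768.
End of year 2: book value $56,640.
End of year 3: book value $47,512.
End of year 4: book value $38,384.
End of year 5: book value $29,256.
End of year 6: book value $20,128.
End of year 7: book value $11,000.

$9,128; $9,128; $9,128; $9,128; $9,128; $9,128; $9,128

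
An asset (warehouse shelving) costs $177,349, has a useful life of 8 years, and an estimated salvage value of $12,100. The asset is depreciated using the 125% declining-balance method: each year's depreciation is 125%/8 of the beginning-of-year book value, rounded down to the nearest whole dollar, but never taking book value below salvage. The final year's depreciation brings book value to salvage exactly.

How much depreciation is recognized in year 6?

Depreciable base = $177,349 − $12,100 = $165,249.
Year 1: ⌊$177,349 × 125%/8⌋ = $27,710. Book value $149,639.
Year 2: ⌊$149,639 × 125%/8⌋ = $23,381. Book value $126,258.
Year 3: ⌊$126,258 × 125%/8⌋ = $19,727. Book value $106,531.
Year 4: ⌊$106,531 × 125%/8⌋ = $16,645. Book value $89,886.
Year 5: ⌊$89,886 × 125%/8⌋ = $14,044. Book value $75,842.
Year 6: ⌊$75,842 × 125%/8⌋ = $11,850. Book value $63,992.

$11,850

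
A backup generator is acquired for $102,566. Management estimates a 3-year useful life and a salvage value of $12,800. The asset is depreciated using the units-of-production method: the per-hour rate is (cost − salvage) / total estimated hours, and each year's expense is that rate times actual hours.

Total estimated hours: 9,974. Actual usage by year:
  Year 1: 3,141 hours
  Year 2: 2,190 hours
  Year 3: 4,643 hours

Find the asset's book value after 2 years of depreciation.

$54,587

Depreciable base = $102,566 − $12,800 = $89,766.
Rate = $89,766 / 9,974 hours = $9 per hour.
Year 1: 3,141 × $9 = $28,269. Book value $74,297.
Year 2: 2,190 × $9 = $19,710. Book value $54,587.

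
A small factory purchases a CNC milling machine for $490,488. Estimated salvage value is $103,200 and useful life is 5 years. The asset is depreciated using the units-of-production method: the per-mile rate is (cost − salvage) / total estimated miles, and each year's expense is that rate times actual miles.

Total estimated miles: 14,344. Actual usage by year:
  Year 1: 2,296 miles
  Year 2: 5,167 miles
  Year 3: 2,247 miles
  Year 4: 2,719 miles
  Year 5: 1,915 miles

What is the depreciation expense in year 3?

Depreciable base = $490,488 − $103,200 = $387,288.
Rate = $387,288 / 14,344 miles = $27 per mile.
Year 1: 2,296 × $27 = $61,992. Book value $428,496.
Year 2: 5,167 × $27 = $139,509. Book value $288,987.
Year 3: 2,247 × $27 = $60,669. Book value $228,318.

$60,669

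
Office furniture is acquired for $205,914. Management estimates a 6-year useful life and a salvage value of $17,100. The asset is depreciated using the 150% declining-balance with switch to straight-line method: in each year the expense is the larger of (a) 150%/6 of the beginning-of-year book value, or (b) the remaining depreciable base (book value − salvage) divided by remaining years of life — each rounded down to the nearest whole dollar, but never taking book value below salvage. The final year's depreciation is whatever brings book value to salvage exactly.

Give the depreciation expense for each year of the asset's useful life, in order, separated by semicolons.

Depreciable base = $205,914 − $17,100 = $188,814.
Year 1: DB = ⌊$205,914 × 150%/6⌋ = $51,478; SL = ⌊$188,814/6⌋ = $31,469 → take DB $51,478. Book value $154,436.
Year 2: DB = ⌊$154,436 × 150%/6⌋ = $38,609; SL = ⌊$137,336/5⌋ = $27,467 → take DB $38,609. Book value $115,827.
Year 3: DB = ⌊$115,827 × 150%/6⌋ = $28,956; SL = ⌊$98,727/4⌋ = $24,681 → take DB $28,956. Book value $86,871.
Year 4: DB = ⌊$86,871 × 150%/6⌋ = $21,717; SL = ⌊$69,771/3⌋ = $23,257 → take SL $23,257. Book value $63,614.
Year 5: DB = ⌊$63,614 × 150%/6⌋ = $15,903; SL = ⌊$46,514/2⌋ = $23,257 → take SL $23,257. Book value $40,357.
Year 6 (final): $40,357 − $17,100 = $23,257. Book value $17,100.

$51,478; $38,609; $28,956; $23,257; $23,257; $23,257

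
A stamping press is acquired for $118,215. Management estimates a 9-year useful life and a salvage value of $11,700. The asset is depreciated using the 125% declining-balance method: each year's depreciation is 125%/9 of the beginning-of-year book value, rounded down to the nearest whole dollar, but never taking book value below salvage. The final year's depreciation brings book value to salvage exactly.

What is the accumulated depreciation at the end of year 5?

$62,241

Depreciable base = $118,215 − $11,700 = $106,515.
Year 1: ⌊$118,215 × 125%/9⌋ = $16,418. Book value $101,797.
Year 2: ⌊$101,797 × 125%/9⌋ = $14,138. Book value $87,659.
Year 3: ⌊$87,659 × 125%/9⌋ = $12,174. Book value $75,485.
Year 4: ⌊$75,485 × 125%/9⌋ = $10,484. Book value $65,001.
Year 5: ⌊$65,001 × 125%/9⌋ = $9,027. Book value $55,974.
Accumulated through year 5 = $118,215 − $55,974 = $62,241.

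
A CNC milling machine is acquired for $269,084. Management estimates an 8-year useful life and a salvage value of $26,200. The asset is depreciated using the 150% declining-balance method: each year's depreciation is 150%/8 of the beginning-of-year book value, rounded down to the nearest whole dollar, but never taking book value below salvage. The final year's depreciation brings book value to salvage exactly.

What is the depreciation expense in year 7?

Depreciable base = $269,084 − $26,200 = $242,884.
Year 1: ⌊$269,084 × 150%/8⌋ = $50,453. Book value $218,631.
Year 2: ⌊$218,631 × 150%/8⌋ = $40,993. Book value $177,638.
Year 3: ⌊$177,638 × 150%/8⌋ = $33,307. Book value $144,331.
Year 4: ⌊$144,331 × 150%/8⌋ = $27,062. Book value $117,269.
Year 5: ⌊$117,269 × 150%/8⌋ = $21,987. Book value $95,282.
Year 6: ⌊$95,282 × 150%/8⌋ = $17,865. Book value $77,417.
Year 7: ⌊$77,417 × 150%/8⌋ = $14,515. Book value $62,902.

$14,515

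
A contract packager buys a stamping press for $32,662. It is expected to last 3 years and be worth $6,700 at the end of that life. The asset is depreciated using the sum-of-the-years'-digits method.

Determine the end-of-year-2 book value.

Depreciable base = $32,662 − $6,700 = $25,962.
Sum of the years' digits = 3+2+1 = 6.
Year 1: $25,962 × 3/6 = $12,981. Book value $19,681.
Year 2: $25,962 × 2/6 = $8,654. Book value $11,027.

$11,027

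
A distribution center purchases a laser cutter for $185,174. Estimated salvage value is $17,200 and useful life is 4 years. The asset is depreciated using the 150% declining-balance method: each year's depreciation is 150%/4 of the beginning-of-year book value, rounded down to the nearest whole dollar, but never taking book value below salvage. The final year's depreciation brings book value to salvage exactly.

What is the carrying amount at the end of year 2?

$72,334

Depreciable base = $185,174 − $17,200 = $167,974.
Year 1: ⌊$185,174 × 150%/4⌋ = $69,440. Book value $115,734.
Year 2: ⌊$115,734 × 150%/4⌋ = $43,400. Book value $72,334.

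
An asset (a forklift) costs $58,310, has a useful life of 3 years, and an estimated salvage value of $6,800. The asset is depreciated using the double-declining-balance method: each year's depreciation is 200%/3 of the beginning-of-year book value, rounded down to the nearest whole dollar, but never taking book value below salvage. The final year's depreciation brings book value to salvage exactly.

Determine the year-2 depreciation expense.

$12,637

Depreciable base = $58,310 − $6,800 = $51,510.
Year 1: ⌊$58,310 × 200%/3⌋ = $38,873. Book value $19,437.
Year 2: ⌊$19,437 × 200%/3⌋ = $12,958, capped at $12,637. Book value $6,800.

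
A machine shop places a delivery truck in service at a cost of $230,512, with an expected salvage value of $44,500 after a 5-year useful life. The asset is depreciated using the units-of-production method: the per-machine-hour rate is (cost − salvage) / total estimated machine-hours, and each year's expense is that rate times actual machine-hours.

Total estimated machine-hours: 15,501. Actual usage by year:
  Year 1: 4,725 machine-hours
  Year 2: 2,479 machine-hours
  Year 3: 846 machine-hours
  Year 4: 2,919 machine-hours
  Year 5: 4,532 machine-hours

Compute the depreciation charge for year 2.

$29,748

Depreciable base = $230,512 − $44,500 = $186,012.
Rate = $186,012 / 15,501 machine-hours = $12 per machine-hour.
Year 1: 4,725 × $12 = $56,700. Book value $173,812.
Year 2: 2,479 × $12 = $29,748. Book value $144,064.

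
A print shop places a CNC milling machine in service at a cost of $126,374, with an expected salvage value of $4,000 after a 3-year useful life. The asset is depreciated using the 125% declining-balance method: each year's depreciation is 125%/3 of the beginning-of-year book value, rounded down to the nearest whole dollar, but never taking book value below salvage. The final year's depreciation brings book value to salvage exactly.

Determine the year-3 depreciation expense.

Depreciable base = $126,374 − $4,000 = $122,374.
Year 1: ⌊$126,374 × 125%/3⌋ = $52,655. Book value $73,719.
Year 2: ⌊$73,719 × 125%/3⌋ = $30,716. Book value $43,003.
Year 3 (final): $43,003 − $4,000 = $39,003. Book value $4,000.

$39,003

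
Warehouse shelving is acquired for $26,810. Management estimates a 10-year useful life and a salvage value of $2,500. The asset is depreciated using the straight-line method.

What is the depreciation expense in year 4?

$2,431

Depreciable base = $26,810 − $2,500 = $24,310.
Annual expense = $24,310 / 10 = $2,431.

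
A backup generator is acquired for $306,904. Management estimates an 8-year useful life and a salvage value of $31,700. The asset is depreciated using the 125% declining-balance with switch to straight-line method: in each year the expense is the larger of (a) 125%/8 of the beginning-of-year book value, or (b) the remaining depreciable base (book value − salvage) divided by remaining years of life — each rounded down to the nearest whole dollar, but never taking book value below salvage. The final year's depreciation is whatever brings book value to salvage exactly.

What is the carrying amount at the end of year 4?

$153,821

Depreciable base = $306,904 − $31,700 = $275,204.
Year 1: DB = ⌊$306,904 × 125%/8⌋ = $47,953; SL = ⌊$275,204/8⌋ = $34,400 → take DB $47,953. Book value $258,951.
Year 2: DB = ⌊$258,951 × 125%/8⌋ = $40,461; SL = ⌊$227,251/7⌋ = $32,464 → take DB $40,461. Book value $218,490.
Year 3: DB = ⌊$218,490 × 125%/8⌋ = $34,139; SL = ⌊$186,790/6⌋ = $31,131 → take DB $34,139. Book value $184,351.
Year 4: DB = ⌊$184,351 × 125%/8⌋ = $28,804; SL = ⌊$152,651/5⌋ = $30,530 → take SL $30,530. Book value $153,821.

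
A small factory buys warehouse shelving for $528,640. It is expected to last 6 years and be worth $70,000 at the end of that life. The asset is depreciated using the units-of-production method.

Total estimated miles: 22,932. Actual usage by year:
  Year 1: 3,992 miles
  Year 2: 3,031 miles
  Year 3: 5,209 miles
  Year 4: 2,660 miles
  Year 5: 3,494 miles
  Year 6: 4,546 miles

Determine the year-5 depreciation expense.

Depreciable base = $528,640 − $70,000 = $458,640.
Rate = $458,640 / 22,932 miles = $20 per mile.
Year 1: 3,992 × $20 = $79,840. Book value $448,800.
Year 2: 3,031 × $20 = $60,620. Book value $388,180.
Year 3: 5,209 × $20 = $104,180. Book value $284,000.
Year 4: 2,660 × $20 = $53,200. Book value $230,800.
Year 5: 3,494 × $20 = $69,880. Book value $160,920.

$69,880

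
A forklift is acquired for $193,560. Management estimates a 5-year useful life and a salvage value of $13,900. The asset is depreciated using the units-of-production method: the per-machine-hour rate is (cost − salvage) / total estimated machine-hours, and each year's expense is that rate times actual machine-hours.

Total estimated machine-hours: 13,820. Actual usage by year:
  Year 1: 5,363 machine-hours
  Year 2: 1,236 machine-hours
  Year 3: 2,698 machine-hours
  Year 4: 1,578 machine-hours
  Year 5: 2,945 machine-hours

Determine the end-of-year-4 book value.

$52,185

Depreciable base = $193,560 − $13,900 = $179,660.
Rate = $179,660 / 13,820 machine-hours = $13 per machine-hour.
Year 1: 5,363 × $13 = $69,719. Book value $123,841.
Year 2: 1,236 × $13 = $16,068. Book value $107,773.
Year 3: 2,698 × $13 = $35,074. Book value $72,699.
Year 4: 1,578 × $13 = $20,514. Book value $52,185.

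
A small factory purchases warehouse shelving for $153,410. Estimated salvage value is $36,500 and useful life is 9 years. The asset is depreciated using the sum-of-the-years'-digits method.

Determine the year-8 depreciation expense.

$5,196

Depreciable base = $153,410 − $36,500 = $116,910.
Sum of the years' digits = 9+8+7+6+5+4+3+2+1 = 45.
Year 1: $116,910 × 9/45 = $23,382. Book value $130,028.
Year 2: $116,910 × 8/45 = $20,784. Book value $109,244.
Year 3: $116,910 × 7/45 = $18,186. Book value $91,058.
Year 4: $116,910 × 6/45 = $15,588. Book value $75,470.
Year 5: $116,910 × 5/45 = $12,990. Book value $62,480.
Year 6: $116,910 × 4/45 = $10,392. Book value $52,088.
Year 7: $116,910 × 3/45 = $7,794. Book value $44,294.
Year 8: $116,910 × 2/45 = $5,196. Book value $39,098.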